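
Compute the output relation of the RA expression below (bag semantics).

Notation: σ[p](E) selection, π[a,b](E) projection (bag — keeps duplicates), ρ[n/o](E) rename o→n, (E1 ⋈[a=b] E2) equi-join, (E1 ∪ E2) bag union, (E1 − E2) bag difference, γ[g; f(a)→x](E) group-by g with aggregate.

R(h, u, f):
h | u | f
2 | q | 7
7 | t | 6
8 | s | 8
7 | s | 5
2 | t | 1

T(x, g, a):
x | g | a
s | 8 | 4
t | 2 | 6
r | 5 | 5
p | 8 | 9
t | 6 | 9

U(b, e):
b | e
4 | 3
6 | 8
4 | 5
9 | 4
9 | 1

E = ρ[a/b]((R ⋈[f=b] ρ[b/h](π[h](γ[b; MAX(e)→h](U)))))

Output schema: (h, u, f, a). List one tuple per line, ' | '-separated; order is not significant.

Stepwise |·|:
  R → 5
  U → 5
  γ[b; MAX(e)→h](U) → 3
  π[h](γ[b; MAX(e)→h](U)) → 3
  ρ[b/h](π[h](γ[b; MAX(e)→h](U))) → 3
  (R ⋈[f=b] ρ[b/h](π[h](γ[b; MAX(e)→h](U)))) → 2
  ρ[a/b]((R ⋈[f=b] ρ[b/h](π[h](γ[b; MAX(e)→h](U))))) → 2

== RESULT ==
h | u | f | a
7 | s | 5 | 5
8 | s | 8 | 8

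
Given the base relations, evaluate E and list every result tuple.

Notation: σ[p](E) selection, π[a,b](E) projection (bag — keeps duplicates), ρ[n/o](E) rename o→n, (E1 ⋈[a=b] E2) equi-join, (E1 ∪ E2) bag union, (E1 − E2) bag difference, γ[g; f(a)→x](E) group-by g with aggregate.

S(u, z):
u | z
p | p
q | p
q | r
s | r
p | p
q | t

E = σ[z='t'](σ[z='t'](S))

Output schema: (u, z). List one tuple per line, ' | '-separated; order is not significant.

Row counts bottom-up:
  S → 6
  σ[z='t'](S) → 1
  σ[z='t'](σ[z='t'](S)) → 1

== RESULT ==
u | z
q | t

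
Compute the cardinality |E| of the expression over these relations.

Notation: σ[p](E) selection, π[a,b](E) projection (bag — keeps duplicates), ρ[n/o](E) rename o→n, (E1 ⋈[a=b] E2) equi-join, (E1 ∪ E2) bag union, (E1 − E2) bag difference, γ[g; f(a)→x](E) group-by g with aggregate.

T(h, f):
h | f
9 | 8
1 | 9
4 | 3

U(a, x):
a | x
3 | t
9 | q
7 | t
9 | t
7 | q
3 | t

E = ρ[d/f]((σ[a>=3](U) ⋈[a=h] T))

Subexpression sizes:
  U → 6
  σ[a>=3](U) → 6
  T → 3
  (σ[a>=3](U) ⋈[a=h] T) → 2
  ρ[d/f]((σ[a>=3](U) ⋈[a=h] T)) → 2

|E| = 2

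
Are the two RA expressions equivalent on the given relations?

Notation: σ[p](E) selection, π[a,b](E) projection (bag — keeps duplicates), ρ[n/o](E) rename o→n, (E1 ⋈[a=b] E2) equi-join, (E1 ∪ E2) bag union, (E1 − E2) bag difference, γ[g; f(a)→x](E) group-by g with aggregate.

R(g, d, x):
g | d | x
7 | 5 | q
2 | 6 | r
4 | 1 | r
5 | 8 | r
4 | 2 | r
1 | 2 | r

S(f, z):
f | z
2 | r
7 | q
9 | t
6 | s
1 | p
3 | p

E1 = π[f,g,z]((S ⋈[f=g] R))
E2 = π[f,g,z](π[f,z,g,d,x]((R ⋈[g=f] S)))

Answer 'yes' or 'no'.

E1 subexpression sizes:
  S → 6
  R → 6
  (S ⋈[f=g] R) → 3
  π[f,g,z]((S ⋈[f=g] R)) → 3
E2 subexpression sizes:
  R → 6
  S → 6
  (R ⋈[g=f] S) → 3
  π[f,z,g,d,x]((R ⋈[g=f] S)) → 3
  π[f,g,z](π[f,z,g,d,x]((R ⋈[g=f] S))) → 3

E1 and E2 produce the same multiset:
f | g | z
1 | 1 | p
2 | 2 | r
7 | 7 | q

yes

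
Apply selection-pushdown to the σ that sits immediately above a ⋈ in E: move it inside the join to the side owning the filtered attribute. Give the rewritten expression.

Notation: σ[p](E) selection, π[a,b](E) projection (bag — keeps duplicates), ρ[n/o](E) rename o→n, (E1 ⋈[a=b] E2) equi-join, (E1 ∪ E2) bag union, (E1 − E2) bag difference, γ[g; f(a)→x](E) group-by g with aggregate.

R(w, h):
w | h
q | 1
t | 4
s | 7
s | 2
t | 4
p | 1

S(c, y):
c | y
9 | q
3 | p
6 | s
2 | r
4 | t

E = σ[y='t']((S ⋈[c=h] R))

σ filters on y, owned by the left side.
E' = (σ[y='t'](S) ⋈[c=h] R)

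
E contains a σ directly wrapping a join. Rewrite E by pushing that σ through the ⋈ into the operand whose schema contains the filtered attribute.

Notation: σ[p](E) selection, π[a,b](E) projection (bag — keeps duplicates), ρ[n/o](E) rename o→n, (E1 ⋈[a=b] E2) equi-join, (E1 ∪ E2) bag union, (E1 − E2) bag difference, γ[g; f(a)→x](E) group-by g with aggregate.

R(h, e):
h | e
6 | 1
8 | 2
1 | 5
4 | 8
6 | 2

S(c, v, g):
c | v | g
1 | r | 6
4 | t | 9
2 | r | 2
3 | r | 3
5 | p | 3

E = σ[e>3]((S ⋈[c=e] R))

σ filters on e, owned by the right side.
E' = (S ⋈[c=e] σ[e>3](R))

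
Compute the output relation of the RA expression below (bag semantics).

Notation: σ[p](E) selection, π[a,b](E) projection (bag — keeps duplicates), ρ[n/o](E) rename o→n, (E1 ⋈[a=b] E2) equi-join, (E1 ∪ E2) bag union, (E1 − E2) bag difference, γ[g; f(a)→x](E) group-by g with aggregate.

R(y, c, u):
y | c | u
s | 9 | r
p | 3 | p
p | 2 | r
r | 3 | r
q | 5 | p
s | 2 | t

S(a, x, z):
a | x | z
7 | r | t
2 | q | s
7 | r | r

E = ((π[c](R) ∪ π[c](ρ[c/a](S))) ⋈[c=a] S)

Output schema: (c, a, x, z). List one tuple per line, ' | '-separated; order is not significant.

Row counts bottom-up:
  R → 6
  π[c](R) → 6
  S → 3
  ρ[c/a](S) → 3
  π[c](ρ[c/a](S)) → 3
  (π[c](R) ∪ π[c](ρ[c/a](S))) → 9
  S → 3
  ((π[c](R) ∪ π[c](ρ[c/a](S))) ⋈[c=a] S) → 7

== RESULT ==
c | a | x | z
2 | 2 | q | s
2 | 2 | q | s
2 | 2 | q | s
7 | 7 | r | r
7 | 7 | r | r
7 | 7 | r | t
7 | 7 | r | t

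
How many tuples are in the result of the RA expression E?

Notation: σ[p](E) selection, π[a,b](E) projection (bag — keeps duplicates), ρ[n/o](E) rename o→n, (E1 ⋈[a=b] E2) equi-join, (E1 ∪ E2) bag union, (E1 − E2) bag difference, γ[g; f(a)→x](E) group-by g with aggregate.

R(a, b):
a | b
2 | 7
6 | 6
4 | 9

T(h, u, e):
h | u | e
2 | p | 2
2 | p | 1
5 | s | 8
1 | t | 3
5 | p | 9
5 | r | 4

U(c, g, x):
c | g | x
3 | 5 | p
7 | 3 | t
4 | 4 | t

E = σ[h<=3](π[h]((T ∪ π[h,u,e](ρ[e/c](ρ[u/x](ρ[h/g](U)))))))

Subexpression sizes:
  T → 6
  U → 3
  ρ[h/g](U) → 3
  ρ[u/x](ρ[h/g](U)) → 3
  ρ[e/c](ρ[u/x](ρ[h/g](U))) → 3
  π[h,u,e](ρ[e/c](ρ[u/x](ρ[h/g](U)))) → 3
  (T ∪ π[h,u,e](ρ[e/c](ρ[u/x](ρ[h/g](U))))) → 9
  π[h]((T ∪ π[h,u,e](ρ[e/c](ρ[u/x](ρ[h/g](U)))))) → 9
  σ[h<=3](π[h]((T ∪ π[h,u,e](ρ[e/c](ρ[u/x](ρ[h/g](U))))))) → 4

|E| = 4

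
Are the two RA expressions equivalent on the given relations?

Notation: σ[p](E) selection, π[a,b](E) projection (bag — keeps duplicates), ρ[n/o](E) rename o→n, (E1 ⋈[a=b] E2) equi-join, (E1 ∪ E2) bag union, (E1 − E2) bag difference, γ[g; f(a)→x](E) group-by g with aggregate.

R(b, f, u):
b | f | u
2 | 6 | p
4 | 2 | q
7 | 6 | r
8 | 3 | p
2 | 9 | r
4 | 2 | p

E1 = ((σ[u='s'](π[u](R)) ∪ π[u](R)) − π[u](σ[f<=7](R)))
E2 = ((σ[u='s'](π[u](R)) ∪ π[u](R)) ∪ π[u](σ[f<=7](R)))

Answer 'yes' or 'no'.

E1 row counts bottom-up:
  R → 6
  π[u](R) → 6
  σ[u='s'](π[u](R)) → 0
  R → 6
  π[u](R) → 6
  (σ[u='s'](π[u](R)) ∪ π[u](R)) → 6
  R → 6
  σ[f<=7](R) → 5
  π[u](σ[f<=7](R)) → 5
  ((σ[u='s'](π[u](R)) ∪ π[u](R)) − π[u](σ[f<=7](R))) → 1
E2 row counts bottom-up:
  R → 6
  π[u](R) → 6
  σ[u='s'](π[u](R)) → 0
  R → 6
  π[u](R) → 6
  (σ[u='s'](π[u](R)) ∪ π[u](R)) → 6
  R → 6
  σ[f<=7](R) → 5
  π[u](σ[f<=7](R)) → 5
  ((σ[u='s'](π[u](R)) ∪ π[u](R)) ∪ π[u](σ[f<=7](R))) → 11

E1 result:
u
r
E2 result:
u
p
p
p
p
p
p
q
q
r
r
r
Witness: ('p',) appears 0× in E1 but 6× in E2.

no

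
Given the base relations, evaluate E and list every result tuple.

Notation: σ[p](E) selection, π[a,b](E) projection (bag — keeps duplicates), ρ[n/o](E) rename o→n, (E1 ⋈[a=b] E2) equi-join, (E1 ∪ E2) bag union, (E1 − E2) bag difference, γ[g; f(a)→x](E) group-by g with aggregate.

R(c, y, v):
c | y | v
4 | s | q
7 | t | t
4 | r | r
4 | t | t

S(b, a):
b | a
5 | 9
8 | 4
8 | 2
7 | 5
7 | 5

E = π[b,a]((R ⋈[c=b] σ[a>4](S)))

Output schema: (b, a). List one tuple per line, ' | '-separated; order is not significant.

Stepwise |·|:
  R → 4
  S → 5
  σ[a>4](S) → 3
  (R ⋈[c=b] σ[a>4](S)) → 2
  π[b,a]((R ⋈[c=b] σ[a>4](S))) → 2

== RESULT ==
b | a
7 | 5
7 | 5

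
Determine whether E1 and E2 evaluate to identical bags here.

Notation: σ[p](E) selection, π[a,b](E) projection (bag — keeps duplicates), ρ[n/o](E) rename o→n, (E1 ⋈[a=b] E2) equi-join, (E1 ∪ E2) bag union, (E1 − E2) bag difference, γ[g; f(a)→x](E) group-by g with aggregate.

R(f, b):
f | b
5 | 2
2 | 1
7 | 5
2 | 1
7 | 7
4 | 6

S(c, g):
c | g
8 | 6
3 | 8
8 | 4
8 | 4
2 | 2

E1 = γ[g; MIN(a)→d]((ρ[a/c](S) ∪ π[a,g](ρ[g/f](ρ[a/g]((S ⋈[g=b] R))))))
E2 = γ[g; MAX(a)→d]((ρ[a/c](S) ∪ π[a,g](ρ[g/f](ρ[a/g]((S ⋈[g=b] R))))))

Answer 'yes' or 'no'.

E1 per-node cardinality:
  S → 5
  ρ[a/c](S) → 5
  S → 5
  R → 6
  (S ⋈[g=b] R) → 2
  ρ[a/g]((S ⋈[g=b] R)) → 2
  ρ[g/f](ρ[a/g]((S ⋈[g=b] R))) → 2
  π[a,g](ρ[g/f](ρ[a/g]((S ⋈[g=b] R)))) → 2
  (ρ[a/c](S) ∪ π[a,g](ρ[g/f](ρ[a/g]((S ⋈[g=b] R))))) → 7
  γ[g; MIN(a)→d]((ρ[a/c](S) ∪ π[a,g](ρ[g/f](ρ[a/g]((S ⋈[g=b] R)))))) → 5
E2 per-node cardinality:
  S → 5
  ρ[a/c](S) → 5
  S → 5
  R → 6
  (S ⋈[g=b] R) → 2
  ρ[a/g]((S ⋈[g=b] R)) → 2
  ρ[g/f](ρ[a/g]((S ⋈[g=b] R))) → 2
  π[a,g](ρ[g/f](ρ[a/g]((S ⋈[g=b] R)))) → 2
  (ρ[a/c](S) ∪ π[a,g](ρ[g/f](ρ[a/g]((S ⋈[g=b] R))))) → 7
  γ[g; MAX(a)→d]((ρ[a/c](S) ∪ π[a,g](ρ[g/f](ρ[a/g]((S ⋈[g=b] R)))))) → 5

E1 result:
g | d
2 | 2
4 | 6
5 | 2
6 | 8
8 | 3
E2 result:
g | d
2 | 2
4 | 8
5 | 2
6 | 8
8 | 3
Witness: (4, 6) appears 1× in E1 but 0× in E2.

no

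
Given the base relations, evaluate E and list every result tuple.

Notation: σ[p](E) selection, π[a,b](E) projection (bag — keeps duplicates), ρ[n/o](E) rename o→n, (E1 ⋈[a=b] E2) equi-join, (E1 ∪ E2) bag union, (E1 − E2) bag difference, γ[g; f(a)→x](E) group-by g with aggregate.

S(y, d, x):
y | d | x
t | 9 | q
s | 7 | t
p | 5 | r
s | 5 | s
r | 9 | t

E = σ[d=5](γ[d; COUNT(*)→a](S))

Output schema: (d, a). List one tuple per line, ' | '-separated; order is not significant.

Row counts bottom-up:
  S → 5
  γ[d; COUNT(*)→a](S) → 3
  σ[d=5](γ[d; COUNT(*)→a](S)) → 1

== RESULT ==
d | a
5 | 2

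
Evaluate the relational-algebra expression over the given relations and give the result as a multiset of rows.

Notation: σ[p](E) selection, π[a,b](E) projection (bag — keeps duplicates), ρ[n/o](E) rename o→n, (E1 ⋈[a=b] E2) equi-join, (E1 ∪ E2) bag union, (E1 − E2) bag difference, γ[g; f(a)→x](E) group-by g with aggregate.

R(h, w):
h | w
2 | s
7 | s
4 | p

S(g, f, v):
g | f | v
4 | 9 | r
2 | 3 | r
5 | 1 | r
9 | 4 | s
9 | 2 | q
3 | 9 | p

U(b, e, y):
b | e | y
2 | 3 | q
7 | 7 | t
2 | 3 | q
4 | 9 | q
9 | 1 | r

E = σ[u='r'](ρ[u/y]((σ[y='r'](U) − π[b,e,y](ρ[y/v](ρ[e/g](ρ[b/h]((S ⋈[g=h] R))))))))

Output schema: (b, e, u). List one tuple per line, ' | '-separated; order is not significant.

Subexpression sizes:
  U → 5
  σ[y='r'](U) → 1
  S → 6
  R → 3
  (S ⋈[g=h] R) → 2
  ρ[b/h]((S ⋈[g=h] R)) → 2
  ρ[e/g](ρ[b/h]((S ⋈[g=h] R))) → 2
  ρ[y/v](ρ[e/g](ρ[b/h]((S ⋈[g=h] R)))) → 2
  π[b,e,y](ρ[y/v](ρ[e/g](ρ[b/h]((S ⋈[g=h] R))))) → 2
  (σ[y='r'](U) − π[b,e,y](ρ[y/v](ρ[e/g](ρ[b/h]((S ⋈[g=h] R)))))) → 1
  ρ[u/y]((σ[y='r'](U) − π[b,e,y](ρ[y/v](ρ[e/g](ρ[b/h]((S ⋈[g=h] R))))))) → 1
  σ[u='r'](ρ[u/y]((σ[y='r'](U) − π[b,e,y](ρ[y/v](ρ[e/g](ρ[b/h]((S ⋈[g=h] R)))))))) → 1

== RESULT ==
b | e | u
9 | 1 | r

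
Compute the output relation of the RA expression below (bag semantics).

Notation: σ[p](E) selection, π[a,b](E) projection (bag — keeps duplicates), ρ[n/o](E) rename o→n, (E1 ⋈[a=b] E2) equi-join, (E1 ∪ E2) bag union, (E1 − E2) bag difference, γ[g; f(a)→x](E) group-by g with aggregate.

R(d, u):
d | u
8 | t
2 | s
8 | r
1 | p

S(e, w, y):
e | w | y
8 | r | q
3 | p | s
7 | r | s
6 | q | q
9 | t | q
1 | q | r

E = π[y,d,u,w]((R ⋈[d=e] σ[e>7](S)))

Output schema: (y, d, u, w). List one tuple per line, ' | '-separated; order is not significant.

Stepwise |·|:
  R → 4
  S → 6
  σ[e>7](S) → 2
  (R ⋈[d=e] σ[e>7](S)) → 2
  π[y,d,u,w]((R ⋈[d=e] σ[e>7](S))) → 2

== RESULT ==
y | d | u | w
q | 8 | r | r
q | 8 | t | r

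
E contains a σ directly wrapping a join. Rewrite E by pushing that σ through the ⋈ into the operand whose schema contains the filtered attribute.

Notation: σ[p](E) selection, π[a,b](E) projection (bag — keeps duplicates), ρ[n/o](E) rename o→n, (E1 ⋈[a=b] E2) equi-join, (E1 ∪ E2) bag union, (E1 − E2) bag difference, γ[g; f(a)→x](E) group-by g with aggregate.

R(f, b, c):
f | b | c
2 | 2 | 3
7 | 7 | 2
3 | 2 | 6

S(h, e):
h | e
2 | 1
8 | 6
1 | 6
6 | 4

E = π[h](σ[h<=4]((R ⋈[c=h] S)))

σ filters on h, owned by the right side.
E' = π[h]((R ⋈[c=h] σ[h<=4](S)))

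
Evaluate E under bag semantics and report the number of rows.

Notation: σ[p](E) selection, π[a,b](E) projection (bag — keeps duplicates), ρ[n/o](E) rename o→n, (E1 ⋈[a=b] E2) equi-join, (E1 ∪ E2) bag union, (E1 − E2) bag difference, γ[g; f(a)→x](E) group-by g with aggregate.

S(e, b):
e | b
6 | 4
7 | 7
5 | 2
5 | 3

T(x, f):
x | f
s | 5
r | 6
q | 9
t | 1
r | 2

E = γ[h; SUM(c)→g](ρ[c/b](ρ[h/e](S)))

Subexpression sizes:
  S → 4
  ρ[h/e](S) → 4
  ρ[c/b](ρ[h/e](S)) → 4
  γ[h; SUM(c)→g](ρ[c/b](ρ[h/e](S))) → 3

|E| = 3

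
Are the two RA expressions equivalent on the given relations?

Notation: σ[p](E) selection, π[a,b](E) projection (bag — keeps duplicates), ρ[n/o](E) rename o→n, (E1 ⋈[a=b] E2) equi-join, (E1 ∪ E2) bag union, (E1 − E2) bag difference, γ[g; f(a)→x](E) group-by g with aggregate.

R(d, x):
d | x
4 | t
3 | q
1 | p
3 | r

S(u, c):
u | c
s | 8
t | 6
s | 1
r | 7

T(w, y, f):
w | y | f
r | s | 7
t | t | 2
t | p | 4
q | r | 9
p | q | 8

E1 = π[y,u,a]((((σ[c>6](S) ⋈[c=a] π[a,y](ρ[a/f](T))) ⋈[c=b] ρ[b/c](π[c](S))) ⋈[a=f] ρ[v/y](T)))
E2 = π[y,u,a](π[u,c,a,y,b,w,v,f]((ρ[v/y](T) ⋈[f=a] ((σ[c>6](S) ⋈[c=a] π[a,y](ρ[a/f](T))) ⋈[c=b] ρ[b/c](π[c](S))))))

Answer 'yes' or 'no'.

E1 stepwise |·|:
  S → 4
  σ[c>6](S) → 2
  T → 5
  ρ[a/f](T) → 5
  π[a,y](ρ[a/f](T)) → 5
  (σ[c>6](S) ⋈[c=a] π[a,y](ρ[a/f](T))) → 2
  S → 4
  π[c](S) → 4
  ρ[b/c](π[c](S)) → 4
  ((σ[c>6](S) ⋈[c=a] π[a,y](ρ[a/f](T))) ⋈[c=b] ρ[b/c](π[c](S))) → 2
  T → 5
  ρ[v/y](T) → 5
  (((σ[c>6](S) ⋈[c=a] π[a,y](ρ[a/f](T))) ⋈[c=b] ρ[b/c](π[c](S))) ⋈[a=f] ρ[v/y](T)) → 2
  π[y,u,a]((((σ[c>6](S) ⋈[c=a] π[a,y](ρ[a/f](T))) ⋈[c=b] ρ[b/c](π[c](S))) ⋈[a=f] ρ[v/y](T))) → 2
E2 stepwise |·|:
  T → 5
  ρ[v/y](T) → 5
  S → 4
  σ[c>6](S) → 2
  T → 5
  ρ[a/f](T) → 5
  π[a,y](ρ[a/f](T)) → 5
  (σ[c>6](S) ⋈[c=a] π[a,y](ρ[a/f](T))) → 2
  S → 4
  π[c](S) → 4
  ρ[b/c](π[c](S)) → 4
  ((σ[c>6](S) ⋈[c=a] π[a,y](ρ[a/f](T))) ⋈[c=b] ρ[b/c](π[c](S))) → 2
  (ρ[v/y](T) ⋈[f=a] ((σ[c>6](S) ⋈[c=a] π[a,y](ρ[a/f](T))) ⋈[c=b] ρ[b/c](π[c](S)))) → 2
  π[u,c,a,y,b,w,v,f]((ρ[v/y](T) ⋈[f=a] ((σ[c>6](S) ⋈[c=a] π[a,y](ρ[a/f](T))) ⋈[c=b] ρ[b/c](π[c](S))))) → 2
  π[y,u,a](π[u,c,a,y,b,w,v,f]((ρ[v/y](T) ⋈[f=a] ((σ[c>6](S) ⋈[c=a] π[a,y](ρ[a/f](T))) ⋈[c=b] ρ[b/c](π[c](S)))))) → 2

E1 and E2 produce the same multiset:
y | u | a
q | s | 8
s | r | 7

yes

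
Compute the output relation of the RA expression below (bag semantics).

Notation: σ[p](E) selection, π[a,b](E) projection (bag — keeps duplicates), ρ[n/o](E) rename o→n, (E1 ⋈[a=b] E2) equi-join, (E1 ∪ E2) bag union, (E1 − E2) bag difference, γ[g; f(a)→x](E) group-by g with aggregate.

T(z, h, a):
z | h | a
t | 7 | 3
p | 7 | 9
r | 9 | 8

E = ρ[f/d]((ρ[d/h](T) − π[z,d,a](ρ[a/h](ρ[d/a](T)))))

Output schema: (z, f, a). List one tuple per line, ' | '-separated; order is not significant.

Per-node cardinality:
  T → 3
  ρ[d/h](T) → 3
  T → 3
  ρ[d/a](T) → 3
  ρ[a/h](ρ[d/a](T)) → 3
  π[z,d,a](ρ[a/h](ρ[d/a](T))) → 3
  (ρ[d/h](T) − π[z,d,a](ρ[a/h](ρ[d/a](T)))) → 3
  ρ[f/d]((ρ[d/h](T) − π[z,d,a](ρ[a/h](ρ[d/a](T))))) → 3

== RESULT ==
z | f | a
p | 7 | 9
r | 9 | 8
t | 7 | 3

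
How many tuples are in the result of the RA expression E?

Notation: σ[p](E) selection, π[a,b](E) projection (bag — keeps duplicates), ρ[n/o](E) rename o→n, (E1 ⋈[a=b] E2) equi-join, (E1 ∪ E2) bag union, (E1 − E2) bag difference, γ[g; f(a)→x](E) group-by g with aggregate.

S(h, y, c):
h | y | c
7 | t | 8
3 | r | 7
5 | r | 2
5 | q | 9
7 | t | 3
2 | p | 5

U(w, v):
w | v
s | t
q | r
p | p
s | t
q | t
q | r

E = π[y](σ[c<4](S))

Row counts bottom-up:
  S → 6
  σ[c<4](S) → 2
  π[y](σ[c<4](S)) → 2

|E| = 2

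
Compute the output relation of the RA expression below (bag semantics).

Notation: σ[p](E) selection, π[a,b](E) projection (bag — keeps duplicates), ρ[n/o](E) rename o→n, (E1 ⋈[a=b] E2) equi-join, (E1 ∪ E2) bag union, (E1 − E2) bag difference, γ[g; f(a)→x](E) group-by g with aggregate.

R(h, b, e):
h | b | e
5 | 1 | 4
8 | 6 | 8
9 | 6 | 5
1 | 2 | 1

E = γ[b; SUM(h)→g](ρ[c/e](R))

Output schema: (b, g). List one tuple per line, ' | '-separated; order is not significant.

Row counts bottom-up:
  R → 4
  ρ[c/e](R) → 4
  γ[b; SUM(h)→g](ρ[c/e](R)) → 3

== RESULT ==
b | g
1 | 5
2 | 1
6 | 17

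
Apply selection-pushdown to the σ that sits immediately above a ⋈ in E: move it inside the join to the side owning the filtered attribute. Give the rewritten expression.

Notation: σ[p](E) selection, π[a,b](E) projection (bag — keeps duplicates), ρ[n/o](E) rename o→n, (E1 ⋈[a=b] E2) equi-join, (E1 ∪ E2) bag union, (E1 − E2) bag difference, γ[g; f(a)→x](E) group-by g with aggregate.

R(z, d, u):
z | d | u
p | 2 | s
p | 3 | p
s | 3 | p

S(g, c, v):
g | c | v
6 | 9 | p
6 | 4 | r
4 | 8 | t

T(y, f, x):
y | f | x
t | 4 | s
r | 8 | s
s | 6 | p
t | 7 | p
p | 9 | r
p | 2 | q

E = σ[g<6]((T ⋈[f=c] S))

σ filters on g, owned by the right side.
E' = (T ⋈[f=c] σ[g<6](S))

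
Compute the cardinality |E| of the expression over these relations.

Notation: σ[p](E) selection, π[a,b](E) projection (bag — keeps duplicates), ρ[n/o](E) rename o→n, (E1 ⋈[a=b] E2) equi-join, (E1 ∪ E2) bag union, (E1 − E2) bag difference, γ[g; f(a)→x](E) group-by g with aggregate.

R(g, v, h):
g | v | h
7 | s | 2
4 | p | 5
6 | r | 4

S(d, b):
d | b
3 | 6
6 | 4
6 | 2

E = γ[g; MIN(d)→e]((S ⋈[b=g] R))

Subexpression sizes:
  S → 3
  R → 3
  (S ⋈[b=g] R) → 2
  γ[g; MIN(d)→e]((S ⋈[b=g] R)) → 2

|E| = 2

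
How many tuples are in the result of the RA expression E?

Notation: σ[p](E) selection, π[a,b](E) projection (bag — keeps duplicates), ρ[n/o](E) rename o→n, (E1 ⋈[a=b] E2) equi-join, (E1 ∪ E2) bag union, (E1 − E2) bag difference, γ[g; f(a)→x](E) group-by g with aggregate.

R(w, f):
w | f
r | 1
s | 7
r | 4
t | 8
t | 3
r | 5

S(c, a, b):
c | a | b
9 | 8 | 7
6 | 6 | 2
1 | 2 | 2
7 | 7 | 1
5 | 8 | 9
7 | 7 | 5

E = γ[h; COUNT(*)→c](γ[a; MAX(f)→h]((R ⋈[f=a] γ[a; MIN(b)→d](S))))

Per-node cardinality:
  R → 6
  S → 6
  γ[a; MIN(b)→d](S) → 4
  (R ⋈[f=a] γ[a; MIN(b)→d](S)) → 2
  γ[a; MAX(f)→h]((R ⋈[f=a] γ[a; MIN(b)→d](S))) → 2
  γ[h; COUNT(*)→c](γ[a; MAX(f)→h]((R ⋈[f=a] γ[a; MIN(b)→d](S)))) → 2

|E| = 2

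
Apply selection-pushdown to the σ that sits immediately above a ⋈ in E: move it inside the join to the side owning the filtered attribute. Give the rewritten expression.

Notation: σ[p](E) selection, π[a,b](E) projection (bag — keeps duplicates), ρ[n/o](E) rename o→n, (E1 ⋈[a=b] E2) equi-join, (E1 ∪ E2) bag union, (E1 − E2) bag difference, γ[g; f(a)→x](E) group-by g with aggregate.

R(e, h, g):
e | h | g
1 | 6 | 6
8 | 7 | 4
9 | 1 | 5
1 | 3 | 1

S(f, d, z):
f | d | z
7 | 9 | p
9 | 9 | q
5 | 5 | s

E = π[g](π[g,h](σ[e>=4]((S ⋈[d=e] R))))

σ filters on e, owned by the right side.
E' = π[g](π[g,h]((S ⋈[d=e] σ[e>=4](R))))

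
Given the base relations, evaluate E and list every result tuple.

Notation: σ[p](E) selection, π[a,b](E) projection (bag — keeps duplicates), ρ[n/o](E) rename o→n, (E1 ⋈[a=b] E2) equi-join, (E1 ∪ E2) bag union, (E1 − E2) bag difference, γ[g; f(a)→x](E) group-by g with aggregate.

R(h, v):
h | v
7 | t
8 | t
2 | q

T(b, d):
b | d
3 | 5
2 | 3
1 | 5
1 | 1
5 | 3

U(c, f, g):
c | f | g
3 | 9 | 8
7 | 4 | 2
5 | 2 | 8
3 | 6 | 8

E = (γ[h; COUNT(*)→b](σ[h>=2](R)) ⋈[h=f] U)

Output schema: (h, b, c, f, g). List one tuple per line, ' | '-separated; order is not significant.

Subexpression sizes:
  R → 3
  σ[h>=2](R) → 3
  γ[h; COUNT(*)→b](σ[h>=2](R)) → 3
  U → 4
  (γ[h; COUNT(*)→b](σ[h>=2](R)) ⋈[h=f] U) → 1

== RESULT ==
h | b | c | f | g
2 | 1 | 5 | 2 | 8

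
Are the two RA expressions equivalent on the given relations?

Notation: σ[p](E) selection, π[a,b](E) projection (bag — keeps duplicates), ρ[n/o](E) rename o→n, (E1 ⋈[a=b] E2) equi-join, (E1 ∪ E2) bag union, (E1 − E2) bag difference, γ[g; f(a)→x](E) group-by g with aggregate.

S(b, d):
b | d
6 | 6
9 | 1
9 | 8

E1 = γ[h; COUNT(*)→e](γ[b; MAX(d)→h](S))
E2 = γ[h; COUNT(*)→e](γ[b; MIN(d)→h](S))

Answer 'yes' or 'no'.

E1 stepwise |·|:
  S → 3
  γ[b; MAX(d)→h](S) → 2
  γ[h; COUNT(*)→e](γ[b; MAX(d)→h](S)) → 2
E2 stepwise |·|:
  S → 3
  γ[b; MIN(d)→h](S) → 2
  γ[h; COUNT(*)→e](γ[b; MIN(d)→h](S)) → 2

E1 result:
h | e
6 | 1
8 | 1
E2 result:
h | e
1 | 1
6 | 1
Witness: (1, 1) appears 0× in E1 but 1× in E2.

no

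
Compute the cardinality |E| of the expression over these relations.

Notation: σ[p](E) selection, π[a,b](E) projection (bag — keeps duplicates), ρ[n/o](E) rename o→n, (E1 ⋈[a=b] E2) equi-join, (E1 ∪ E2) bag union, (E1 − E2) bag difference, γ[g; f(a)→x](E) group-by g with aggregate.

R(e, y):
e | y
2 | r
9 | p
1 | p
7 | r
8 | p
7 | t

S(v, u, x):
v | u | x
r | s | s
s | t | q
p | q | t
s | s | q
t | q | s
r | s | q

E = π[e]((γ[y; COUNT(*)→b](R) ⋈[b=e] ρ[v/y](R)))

Per-node cardinality:
  R → 6
  γ[y; COUNT(*)→b](R) → 3
  R → 6
  ρ[v/y](R) → 6
  (γ[y; COUNT(*)→b](R) ⋈[b=e] ρ[v/y](R)) → 2
  π[e]((γ[y; COUNT(*)→b](R) ⋈[b=e] ρ[v/y](R))) → 2

|E| = 2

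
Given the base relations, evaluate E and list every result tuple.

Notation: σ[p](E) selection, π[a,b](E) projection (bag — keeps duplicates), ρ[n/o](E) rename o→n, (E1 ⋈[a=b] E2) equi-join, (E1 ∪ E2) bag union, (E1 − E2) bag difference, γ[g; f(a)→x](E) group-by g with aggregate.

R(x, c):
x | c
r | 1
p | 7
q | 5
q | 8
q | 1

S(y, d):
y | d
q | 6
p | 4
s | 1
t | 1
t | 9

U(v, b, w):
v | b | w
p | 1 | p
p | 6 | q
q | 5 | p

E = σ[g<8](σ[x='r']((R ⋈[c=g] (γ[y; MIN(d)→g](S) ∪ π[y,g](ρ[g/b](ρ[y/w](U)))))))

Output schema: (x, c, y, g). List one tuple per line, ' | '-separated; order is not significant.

Subexpression sizes:
  R → 5
  S → 5
  γ[y; MIN(d)→g](S) → 4
  U → 3
  ρ[y/w](U) → 3
  ρ[g/b](ρ[y/w](U)) → 3
  π[y,g](ρ[g/b](ρ[y/w](U))) → 3
  (γ[y; MIN(d)→g](S) ∪ π[y,g](ρ[g/b](ρ[y/w](U)))) → 7
  (R ⋈[c=g] (γ[y; MIN(d)→g](S) ∪ π[y,g](ρ[g/b](ρ[y/w](U))))) → 7
  σ[x='r']((R ⋈[c=g] (γ[y; MIN(d)→g](S) ∪ π[y,g](ρ[g/b](ρ[y/w](U)))))) → 3
  σ[g<8](σ[x='r']((R ⋈[c=g] (γ[y; MIN(d)→g](S) ∪ π[y,g](ρ[g/b](ρ[y/w](U))))))) → 3

== RESULT ==
x | c | y | g
r | 1 | p | 1
r | 1 | s | 1
r | 1 | t | 1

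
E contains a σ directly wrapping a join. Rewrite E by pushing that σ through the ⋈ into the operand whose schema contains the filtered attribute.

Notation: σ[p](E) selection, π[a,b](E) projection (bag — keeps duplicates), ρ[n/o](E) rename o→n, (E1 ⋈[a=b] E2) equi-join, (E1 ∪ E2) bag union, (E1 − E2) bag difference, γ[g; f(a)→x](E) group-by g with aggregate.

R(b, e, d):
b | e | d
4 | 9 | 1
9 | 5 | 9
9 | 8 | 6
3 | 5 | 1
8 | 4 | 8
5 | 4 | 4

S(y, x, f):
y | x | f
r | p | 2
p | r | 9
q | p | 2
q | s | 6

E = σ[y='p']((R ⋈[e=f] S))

σ filters on y, owned by the right side.
E' = (R ⋈[e=f] σ[y='p'](S))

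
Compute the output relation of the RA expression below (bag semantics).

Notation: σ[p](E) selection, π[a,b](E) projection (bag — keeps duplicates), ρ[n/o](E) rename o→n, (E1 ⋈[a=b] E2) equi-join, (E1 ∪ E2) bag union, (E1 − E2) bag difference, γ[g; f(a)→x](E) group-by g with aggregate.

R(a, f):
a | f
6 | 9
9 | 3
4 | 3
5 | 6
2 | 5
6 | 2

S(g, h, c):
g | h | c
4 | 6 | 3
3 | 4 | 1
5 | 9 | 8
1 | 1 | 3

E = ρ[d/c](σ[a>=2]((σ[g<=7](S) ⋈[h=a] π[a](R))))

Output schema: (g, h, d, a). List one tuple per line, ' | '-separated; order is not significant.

Per-node cardinality:
  S → 4
  σ[g<=7](S) → 4
  R → 6
  π[a](R) → 6
  (σ[g<=7](S) ⋈[h=a] π[a](R)) → 4
  σ[a>=2]((σ[g<=7](S) ⋈[h=a] π[a](R))) → 4
  ρ[d/c](σ[a>=2]((σ[g<=7](S) ⋈[h=a] π[a](R)))) → 4

== RESULT ==
g | h | d | a
3 | 4 | 1 | 4
4 | 6 | 3 | 6
4 | 6 | 3 | 6
5 | 9 | 8 | 9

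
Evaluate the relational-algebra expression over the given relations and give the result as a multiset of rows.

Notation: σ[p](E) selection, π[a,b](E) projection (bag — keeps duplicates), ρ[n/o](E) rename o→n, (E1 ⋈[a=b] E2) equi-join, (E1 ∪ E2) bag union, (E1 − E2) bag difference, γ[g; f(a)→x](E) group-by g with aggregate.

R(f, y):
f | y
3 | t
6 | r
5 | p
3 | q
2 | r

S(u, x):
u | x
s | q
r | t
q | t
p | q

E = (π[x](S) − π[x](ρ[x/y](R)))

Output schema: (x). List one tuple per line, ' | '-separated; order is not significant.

Per-node cardinality:
  S → 4
  π[x](S) → 4
  R → 5
  ρ[x/y](R) → 5
  π[x](ρ[x/y](R)) → 5
  (π[x](S) − π[x](ρ[x/y](R))) → 2

== RESULT ==
x
q
t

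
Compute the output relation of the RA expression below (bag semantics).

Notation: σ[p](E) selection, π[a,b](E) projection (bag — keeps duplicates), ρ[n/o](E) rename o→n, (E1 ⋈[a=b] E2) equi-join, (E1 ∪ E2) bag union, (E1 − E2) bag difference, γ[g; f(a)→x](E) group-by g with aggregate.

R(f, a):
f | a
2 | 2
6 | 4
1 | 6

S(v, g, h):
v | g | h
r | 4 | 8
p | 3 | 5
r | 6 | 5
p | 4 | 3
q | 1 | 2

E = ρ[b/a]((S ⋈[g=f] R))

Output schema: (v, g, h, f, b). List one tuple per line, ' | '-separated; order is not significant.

Per-node cardinality:
  S → 5
  R → 3
  (S ⋈[g=f] R) → 2
  ρ[b/a]((S ⋈[g=f] R)) → 2

== RESULT ==
v | g | h | f | b
q | 1 | 2 | 1 | 6
r | 6 | 5 | 6 | 4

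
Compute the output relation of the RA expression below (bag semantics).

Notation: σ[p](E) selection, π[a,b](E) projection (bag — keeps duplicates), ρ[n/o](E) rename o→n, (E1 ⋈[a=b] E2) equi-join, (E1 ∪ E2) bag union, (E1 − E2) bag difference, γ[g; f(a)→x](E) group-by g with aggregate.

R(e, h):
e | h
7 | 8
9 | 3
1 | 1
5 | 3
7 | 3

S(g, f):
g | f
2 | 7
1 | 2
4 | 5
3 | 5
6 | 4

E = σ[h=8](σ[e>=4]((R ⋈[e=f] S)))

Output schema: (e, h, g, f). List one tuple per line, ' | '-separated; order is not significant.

Per-node cardinality:
  R → 5
  S → 5
  (R ⋈[e=f] S) → 4
  σ[e>=4]((R ⋈[e=f] S)) → 4
  σ[h=8](σ[e>=4]((R ⋈[e=f] S))) → 1

== RESULT ==
e | h | g | f
7 | 8 | 2 | 7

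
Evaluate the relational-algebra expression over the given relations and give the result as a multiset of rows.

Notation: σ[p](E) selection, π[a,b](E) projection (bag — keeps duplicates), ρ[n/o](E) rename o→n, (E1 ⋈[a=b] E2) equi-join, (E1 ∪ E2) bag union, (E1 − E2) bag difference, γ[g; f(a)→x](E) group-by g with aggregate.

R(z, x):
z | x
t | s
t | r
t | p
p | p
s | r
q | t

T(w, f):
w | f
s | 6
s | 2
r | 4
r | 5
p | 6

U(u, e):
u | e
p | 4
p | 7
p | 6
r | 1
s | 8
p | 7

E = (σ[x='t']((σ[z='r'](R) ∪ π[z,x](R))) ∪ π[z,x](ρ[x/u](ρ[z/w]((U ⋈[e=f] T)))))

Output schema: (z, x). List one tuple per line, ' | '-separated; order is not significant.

Row counts bottom-up:
  R → 6
  σ[z='r'](R) → 0
  R → 6
  π[z,x](R) → 6
  (σ[z='r'](R) ∪ π[z,x](R)) → 6
  σ[x='t']((σ[z='r'](R) ∪ π[z,x](R))) → 1
  U → 6
  T → 5
  (U ⋈[e=f] T) → 3
  ρ[z/w]((U ⋈[e=f] T)) → 3
  ρ[x/u](ρ[z/w]((U ⋈[e=f] T))) → 3
  π[z,x](ρ[x/u](ρ[z/w]((U ⋈[e=f] T)))) → 3
  (σ[x='t']((σ[z='r'](R) ∪ π[z,x](R))) ∪ π[z,x](ρ[x/u](ρ[z/w]((U ⋈[e=f] T))))) → 4

== RESULT ==
z | x
p | p
q | t
r | p
s | p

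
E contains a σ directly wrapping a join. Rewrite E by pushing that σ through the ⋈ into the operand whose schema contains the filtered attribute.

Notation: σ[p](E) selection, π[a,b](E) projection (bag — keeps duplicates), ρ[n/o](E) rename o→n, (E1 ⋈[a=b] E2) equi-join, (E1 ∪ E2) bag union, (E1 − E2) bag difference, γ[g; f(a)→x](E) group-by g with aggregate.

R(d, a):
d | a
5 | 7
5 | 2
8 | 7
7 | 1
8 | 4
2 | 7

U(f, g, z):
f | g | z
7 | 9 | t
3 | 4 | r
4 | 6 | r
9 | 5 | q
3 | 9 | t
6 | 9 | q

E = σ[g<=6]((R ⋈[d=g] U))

σ filters on g, owned by the right side.
E' = (R ⋈[d=g] σ[g<=6](U))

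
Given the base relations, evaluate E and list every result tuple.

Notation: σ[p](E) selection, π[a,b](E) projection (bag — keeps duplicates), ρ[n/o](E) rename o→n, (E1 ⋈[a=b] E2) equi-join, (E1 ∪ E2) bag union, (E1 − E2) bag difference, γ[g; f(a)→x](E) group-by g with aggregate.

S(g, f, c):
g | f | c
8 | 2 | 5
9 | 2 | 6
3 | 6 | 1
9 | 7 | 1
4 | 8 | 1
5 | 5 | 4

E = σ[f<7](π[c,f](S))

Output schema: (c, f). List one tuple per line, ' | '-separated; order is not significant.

Stepwise |·|:
  S → 6
  π[c,f](S) → 6
  σ[f<7](π[c,f](S)) → 4

== RESULT ==
c | f
1 | 6
4 | 5
5 | 2
6 | 2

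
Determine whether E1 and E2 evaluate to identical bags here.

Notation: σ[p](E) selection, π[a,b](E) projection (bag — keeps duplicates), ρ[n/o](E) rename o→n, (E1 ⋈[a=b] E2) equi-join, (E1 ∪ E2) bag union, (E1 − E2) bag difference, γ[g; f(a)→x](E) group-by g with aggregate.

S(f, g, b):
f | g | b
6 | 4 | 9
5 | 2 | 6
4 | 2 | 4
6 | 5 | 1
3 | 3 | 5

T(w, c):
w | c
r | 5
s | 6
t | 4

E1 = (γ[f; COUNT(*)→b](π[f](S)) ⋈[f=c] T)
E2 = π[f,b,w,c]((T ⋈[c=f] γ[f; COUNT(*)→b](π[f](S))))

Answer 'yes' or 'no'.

E1 row counts bottom-up:
  S → 5
  π[f](S) → 5
  γ[f; COUNT(*)→b](π[f](S)) → 4
  T → 3
  (γ[f; COUNT(*)→b](π[f](S)) ⋈[f=c] T) → 3
E2 row counts bottom-up:
  T → 3
  S → 5
  π[f](S) → 5
  γ[f; COUNT(*)→b](π[f](S)) → 4
  (T ⋈[c=f] γ[f; COUNT(*)→b](π[f](S))) → 3
  π[f,b,w,c]((T ⋈[c=f] γ[f; COUNT(*)→b](π[f](S)))) → 3

E1 and E2 produce the same multiset:
f | b | w | c
4 | 1 | t | 4
5 | 1 | r | 5
6 | 2 | s | 6

yes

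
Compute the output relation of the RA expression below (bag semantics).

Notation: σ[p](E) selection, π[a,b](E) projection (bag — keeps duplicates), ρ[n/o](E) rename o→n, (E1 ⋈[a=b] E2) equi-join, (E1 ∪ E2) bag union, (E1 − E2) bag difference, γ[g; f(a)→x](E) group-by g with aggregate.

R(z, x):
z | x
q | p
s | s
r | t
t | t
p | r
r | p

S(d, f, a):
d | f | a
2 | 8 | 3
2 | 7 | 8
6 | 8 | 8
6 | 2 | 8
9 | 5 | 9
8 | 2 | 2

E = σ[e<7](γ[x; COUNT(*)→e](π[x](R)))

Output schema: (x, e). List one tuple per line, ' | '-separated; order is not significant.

Per-node cardinality:
  R → 6
  π[x](R) → 6
  γ[x; COUNT(*)→e](π[x](R)) → 4
  σ[e<7](γ[x; COUNT(*)→e](π[x](R))) → 4

== RESULT ==
x | e
p | 2
r | 1
s | 1
t | 2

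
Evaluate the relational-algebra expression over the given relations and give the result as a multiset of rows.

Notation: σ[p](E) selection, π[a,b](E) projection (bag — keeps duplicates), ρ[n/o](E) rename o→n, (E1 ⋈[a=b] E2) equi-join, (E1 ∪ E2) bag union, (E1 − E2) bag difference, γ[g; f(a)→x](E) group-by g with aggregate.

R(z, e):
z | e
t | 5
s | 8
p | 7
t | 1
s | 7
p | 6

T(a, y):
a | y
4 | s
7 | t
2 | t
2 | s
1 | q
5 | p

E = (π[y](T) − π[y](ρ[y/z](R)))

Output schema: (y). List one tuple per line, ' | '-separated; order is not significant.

Subexpression sizes:
  T → 6
  π[y](T) → 6
  R → 6
  ρ[y/z](R) → 6
  π[y](ρ[y/z](R)) → 6
  (π[y](T) − π[y](ρ[y/z](R))) → 1

== RESULT ==
y
q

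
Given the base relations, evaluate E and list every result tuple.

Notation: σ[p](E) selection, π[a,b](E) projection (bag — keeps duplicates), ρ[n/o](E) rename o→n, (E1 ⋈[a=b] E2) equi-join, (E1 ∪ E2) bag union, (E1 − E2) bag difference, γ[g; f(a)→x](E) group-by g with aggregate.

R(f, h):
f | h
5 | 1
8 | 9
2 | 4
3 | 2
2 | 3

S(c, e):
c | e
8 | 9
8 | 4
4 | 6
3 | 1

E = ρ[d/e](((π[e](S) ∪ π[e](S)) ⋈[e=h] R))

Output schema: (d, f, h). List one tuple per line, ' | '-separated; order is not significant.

Stepwise |·|:
  S → 4
  π[e](S) → 4
  S → 4
  π[e](S) → 4
  (π[e](S) ∪ π[e](S)) → 8
  R → 5
  ((π[e](S) ∪ π[e](S)) ⋈[e=h] R) → 6
  ρ[d/e](((π[e](S) ∪ π[e](S)) ⋈[e=h] R)) → 6

== RESULT ==
d | f | h
1 | 5 | 1
1 | 5 | 1
4 | 2 | 4
4 | 2 | 4
9 | 8 | 9
9 | 8 | 9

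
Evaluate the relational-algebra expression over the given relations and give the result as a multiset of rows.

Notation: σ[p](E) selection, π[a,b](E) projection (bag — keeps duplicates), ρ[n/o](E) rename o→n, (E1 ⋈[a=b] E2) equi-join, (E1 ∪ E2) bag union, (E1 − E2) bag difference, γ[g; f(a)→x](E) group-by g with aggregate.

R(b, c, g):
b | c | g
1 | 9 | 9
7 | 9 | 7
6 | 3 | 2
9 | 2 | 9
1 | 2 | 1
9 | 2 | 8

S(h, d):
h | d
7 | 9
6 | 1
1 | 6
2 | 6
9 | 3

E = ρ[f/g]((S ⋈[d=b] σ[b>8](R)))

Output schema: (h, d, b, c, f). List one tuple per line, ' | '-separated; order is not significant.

Stepwise |·|:
  S → 5
  R → 6
  σ[b>8](R) → 2
  (S ⋈[d=b] σ[b>8](R)) → 2
  ρ[f/g]((S ⋈[d=b] σ[b>8](R))) → 2

== RESULT ==
h | d | b | c | f
7 | 9 | 9 | 2 | 8
7 | 9 | 9 | 2 | 9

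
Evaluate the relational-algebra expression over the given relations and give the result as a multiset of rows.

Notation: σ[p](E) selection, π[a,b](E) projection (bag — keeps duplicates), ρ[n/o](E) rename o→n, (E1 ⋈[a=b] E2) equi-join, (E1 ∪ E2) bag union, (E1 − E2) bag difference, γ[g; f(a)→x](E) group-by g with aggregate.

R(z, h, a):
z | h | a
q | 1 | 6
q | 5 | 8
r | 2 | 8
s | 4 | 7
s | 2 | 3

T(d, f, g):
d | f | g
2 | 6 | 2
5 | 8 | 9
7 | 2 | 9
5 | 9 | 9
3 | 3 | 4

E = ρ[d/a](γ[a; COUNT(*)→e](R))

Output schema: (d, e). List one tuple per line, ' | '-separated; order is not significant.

Row counts bottom-up:
  R → 5
  γ[a; COUNT(*)→e](R) → 4
  ρ[d/a](γ[a; COUNT(*)→e](R)) → 4

== RESULT ==
d | e
3 | 1
6 | 1
7 | 1
8 | 2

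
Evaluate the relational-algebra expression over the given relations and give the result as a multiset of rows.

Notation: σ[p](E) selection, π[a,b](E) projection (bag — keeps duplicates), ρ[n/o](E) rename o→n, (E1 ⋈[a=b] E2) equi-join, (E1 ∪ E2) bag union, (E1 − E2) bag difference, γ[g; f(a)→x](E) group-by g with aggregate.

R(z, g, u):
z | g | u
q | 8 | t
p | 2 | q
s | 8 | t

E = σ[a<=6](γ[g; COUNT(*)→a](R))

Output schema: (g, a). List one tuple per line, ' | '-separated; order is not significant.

Stepwise |·|:
  R → 3
  γ[g; COUNT(*)→a](R) → 2
  σ[a<=6](γ[g; COUNT(*)→a](R)) → 2

== RESULT ==
g | a
2 | 1
8 | 2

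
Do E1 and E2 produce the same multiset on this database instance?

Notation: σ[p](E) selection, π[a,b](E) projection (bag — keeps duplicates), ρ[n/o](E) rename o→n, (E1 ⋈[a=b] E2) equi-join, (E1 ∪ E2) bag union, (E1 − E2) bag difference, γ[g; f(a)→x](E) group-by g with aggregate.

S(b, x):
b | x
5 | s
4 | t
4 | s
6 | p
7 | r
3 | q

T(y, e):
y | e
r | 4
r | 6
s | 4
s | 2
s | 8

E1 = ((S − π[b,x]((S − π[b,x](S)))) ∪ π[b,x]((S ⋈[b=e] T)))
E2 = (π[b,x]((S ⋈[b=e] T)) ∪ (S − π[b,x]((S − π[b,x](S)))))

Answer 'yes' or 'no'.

E1 per-node cardinality:
  S → 6
  S → 6
  S → 6
  π[b,x](S) → 6
  (S − π[b,x](S)) → 0
  π[b,x]((S − π[b,x](S))) → 0
  (S − π[b,x]((S − π[b,x](S)))) → 6
  S → 6
  T → 5
  (S ⋈[b=e] T) → 5
  π[b,x]((S ⋈[b=e] T)) → 5
  ((S − π[b,x]((S − π[b,x](S)))) ∪ π[b,x]((S ⋈[b=e] T))) → 11
E2 per-node cardinality:
  S → 6
  T → 5
  (S ⋈[b=e] T) → 5
  π[b,x]((S ⋈[b=e] T)) → 5
  S → 6
  S → 6
  S → 6
  π[b,x](S) → 6
  (S − π[b,x](S)) → 0
  π[b,x]((S − π[b,x](S))) → 0
  (S − π[b,x]((S − π[b,x](S)))) → 6
  (π[b,x]((S ⋈[b=e] T)) ∪ (S − π[b,x]((S − π[b,x](S))))) → 11

E1 and E2 produce the same multiset:
b | x
3 | q
4 | s
4 | s
4 | s
4 | t
4 | t
4 | t
5 | s
6 | p
6 | p
7 | r

yes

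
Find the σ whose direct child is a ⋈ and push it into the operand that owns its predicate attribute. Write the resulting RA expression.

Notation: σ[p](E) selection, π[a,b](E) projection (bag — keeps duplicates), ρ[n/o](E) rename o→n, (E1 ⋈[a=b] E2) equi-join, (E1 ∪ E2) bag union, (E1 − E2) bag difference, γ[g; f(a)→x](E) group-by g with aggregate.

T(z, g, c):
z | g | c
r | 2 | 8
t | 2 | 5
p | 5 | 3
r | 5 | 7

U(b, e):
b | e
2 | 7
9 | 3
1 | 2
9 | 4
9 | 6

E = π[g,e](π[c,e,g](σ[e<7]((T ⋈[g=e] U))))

σ filters on e, owned by the right side.
E' = π[g,e](π[c,e,g]((T ⋈[g=e] σ[e<7](U))))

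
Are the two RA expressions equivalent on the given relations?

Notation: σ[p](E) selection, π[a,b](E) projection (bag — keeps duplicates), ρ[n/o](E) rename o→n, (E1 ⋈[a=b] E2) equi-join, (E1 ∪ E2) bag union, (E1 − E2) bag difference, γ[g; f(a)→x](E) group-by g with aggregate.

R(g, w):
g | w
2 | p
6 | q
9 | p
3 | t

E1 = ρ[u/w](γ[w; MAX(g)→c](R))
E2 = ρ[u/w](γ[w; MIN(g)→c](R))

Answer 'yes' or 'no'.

E1 per-node cardinality:
  R → 4
  γ[w; MAX(g)→c](R) → 3
  ρ[u/w](γ[w; MAX(g)→c](R)) → 3
E2 per-node cardinality:
  R → 4
  γ[w; MIN(g)→c](R) → 3
  ρ[u/w](γ[w; MIN(g)→c](R)) → 3

E1 result:
u | c
p | 9
q | 6
t | 3
E2 result:
u | c
p | 2
q | 6
t | 3
Witness: ('p', 9) appears 1× in E1 but 0× in E2.

no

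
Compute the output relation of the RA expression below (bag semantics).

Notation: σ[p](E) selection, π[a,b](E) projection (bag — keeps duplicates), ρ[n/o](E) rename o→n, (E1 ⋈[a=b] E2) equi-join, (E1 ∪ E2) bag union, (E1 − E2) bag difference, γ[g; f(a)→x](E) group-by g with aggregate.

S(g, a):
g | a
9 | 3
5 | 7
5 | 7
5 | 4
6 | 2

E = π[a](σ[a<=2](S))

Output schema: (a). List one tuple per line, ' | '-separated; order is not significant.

Per-node cardinality:
  S → 5
  σ[a<=2](S) → 1
  π[a](σ[a<=2](S)) → 1

== RESULT ==
a
2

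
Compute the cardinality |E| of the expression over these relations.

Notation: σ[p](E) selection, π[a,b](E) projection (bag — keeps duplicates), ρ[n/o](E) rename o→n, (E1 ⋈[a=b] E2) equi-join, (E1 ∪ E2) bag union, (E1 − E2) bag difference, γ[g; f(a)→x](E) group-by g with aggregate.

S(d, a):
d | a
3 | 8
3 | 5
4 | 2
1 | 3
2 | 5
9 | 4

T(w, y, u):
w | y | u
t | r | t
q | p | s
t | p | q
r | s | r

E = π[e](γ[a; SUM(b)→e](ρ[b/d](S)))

Row counts bottom-up:
  S → 6
  ρ[b/d](S) → 6
  γ[a; SUM(b)→e](ρ[b/d](S)) → 5
  π[e](γ[a; SUM(b)→e](ρ[b/d](S))) → 5

|E| = 5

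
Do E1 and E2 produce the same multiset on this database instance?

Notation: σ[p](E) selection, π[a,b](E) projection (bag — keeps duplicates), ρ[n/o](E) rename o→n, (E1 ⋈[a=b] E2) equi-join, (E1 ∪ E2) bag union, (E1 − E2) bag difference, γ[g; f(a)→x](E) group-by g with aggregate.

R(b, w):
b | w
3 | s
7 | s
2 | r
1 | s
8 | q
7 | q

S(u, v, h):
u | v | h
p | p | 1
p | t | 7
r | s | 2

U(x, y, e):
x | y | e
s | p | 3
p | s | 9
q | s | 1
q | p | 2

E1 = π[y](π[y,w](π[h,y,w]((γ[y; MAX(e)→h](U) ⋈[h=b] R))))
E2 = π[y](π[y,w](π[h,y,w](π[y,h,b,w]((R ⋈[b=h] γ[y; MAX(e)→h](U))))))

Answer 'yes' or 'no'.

E1 per-node cardinality:
  U → 4
  γ[y; MAX(e)→h](U) → 2
  R → 6
  (γ[y; MAX(e)→h](U) ⋈[h=b] R) → 1
  π[h,y,w]((γ[y; MAX(e)→h](U) ⋈[h=b] R)) → 1
  π[y,w](π[h,y,w]((γ[y; MAX(e)→h](U) ⋈[h=b] R))) → 1
  π[y](π[y,w](π[h,y,w]((γ[y; MAX(e)→h](U) ⋈[h=b] R)))) → 1
E2 per-node cardinality:
  R → 6
  U → 4
  γ[y; MAX(e)→h](U) → 2
  (R ⋈[b=h] γ[y; MAX(e)→h](U)) → 1
  π[y,h,b,w]((R ⋈[b=h] γ[y; MAX(e)→h](U))) → 1
  π[h,y,w](π[y,h,b,w]((R ⋈[b=h] γ[y; MAX(e)→h](U)))) → 1
  π[y,w](π[h,y,w](π[y,h,b,w]((R ⋈[b=h] γ[y; MAX(e)→h](U))))) → 1
  π[y](π[y,w](π[h,y,w](π[y,h,b,w]((R ⋈[b=h] γ[y; MAX(e)→h](U)))))) → 1

E1 and E2 produce the same multiset:
y
p

yes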